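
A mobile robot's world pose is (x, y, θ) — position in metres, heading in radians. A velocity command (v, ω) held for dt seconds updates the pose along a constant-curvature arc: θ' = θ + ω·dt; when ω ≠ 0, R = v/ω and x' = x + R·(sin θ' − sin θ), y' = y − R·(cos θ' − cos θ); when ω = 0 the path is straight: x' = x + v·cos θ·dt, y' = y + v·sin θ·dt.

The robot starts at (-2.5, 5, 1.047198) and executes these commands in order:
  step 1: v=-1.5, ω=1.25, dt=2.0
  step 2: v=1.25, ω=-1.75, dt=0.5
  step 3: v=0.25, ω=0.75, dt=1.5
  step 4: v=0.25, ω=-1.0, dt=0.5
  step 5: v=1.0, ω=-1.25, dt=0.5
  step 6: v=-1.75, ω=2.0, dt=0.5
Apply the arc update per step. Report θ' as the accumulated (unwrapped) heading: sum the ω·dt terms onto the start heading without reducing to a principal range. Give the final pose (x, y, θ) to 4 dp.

step 1: θ'=3.5472 (R=-1.2000) → pose (-0.9873, 3.2974, 3.5472)
step 2: θ'=2.6722 (R=-0.7143) → pose (-1.5922, 3.3167, 2.6722)
step 3: θ'=3.7972 (R=0.3333) → pose (-1.9462, 3.2836, 3.7972)
step 4: θ'=3.2972 (R=-0.2500) → pose (-2.0599, 3.2348, 3.2972)
step 5: θ'=2.6722 (R=-0.8000) → pose (-2.5457, 3.3117, 2.6722)
step 6: θ'=3.6722 (R=-0.8750) → pose (-1.7071, 3.3373, 3.6722)

(-1.7071, 3.3373, 3.6722)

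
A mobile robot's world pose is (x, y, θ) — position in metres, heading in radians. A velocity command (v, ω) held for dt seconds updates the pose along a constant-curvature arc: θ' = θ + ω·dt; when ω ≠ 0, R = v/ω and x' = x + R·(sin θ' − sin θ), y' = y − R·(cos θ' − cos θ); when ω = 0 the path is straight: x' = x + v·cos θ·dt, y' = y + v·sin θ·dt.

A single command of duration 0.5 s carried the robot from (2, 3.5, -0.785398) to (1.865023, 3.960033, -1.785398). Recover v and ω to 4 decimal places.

Δθ = -1.785398 − -0.785398 = -1.000000
ω = Δθ/dt = -1.000000/0.5 = -2.0000
R = −Δy/(cos θ' − cos θ) = 0.5000
v = R·ω = 0.5000·-2.0000 = -1.0000

v = -1.0000, ω = -2.0000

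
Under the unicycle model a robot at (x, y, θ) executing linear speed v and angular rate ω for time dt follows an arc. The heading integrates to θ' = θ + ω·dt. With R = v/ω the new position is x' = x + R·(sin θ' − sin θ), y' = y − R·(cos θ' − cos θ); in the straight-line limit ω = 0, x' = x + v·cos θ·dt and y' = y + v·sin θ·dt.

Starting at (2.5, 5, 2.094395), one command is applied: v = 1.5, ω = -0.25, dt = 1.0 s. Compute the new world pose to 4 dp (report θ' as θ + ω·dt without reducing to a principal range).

(1.9193, 6.3788, 1.8444)

θ' = 2.0944 + -0.25·1.0 = 1.8444
R = v/ω = 1.5/-0.25 = -6.0000
x' = 2.5 + -6.0000·(sin 1.8444 − sin 2.0944) = 1.9193
y' = 5 − -6.0000·(cos 1.8444 − cos 2.0944) = 6.3788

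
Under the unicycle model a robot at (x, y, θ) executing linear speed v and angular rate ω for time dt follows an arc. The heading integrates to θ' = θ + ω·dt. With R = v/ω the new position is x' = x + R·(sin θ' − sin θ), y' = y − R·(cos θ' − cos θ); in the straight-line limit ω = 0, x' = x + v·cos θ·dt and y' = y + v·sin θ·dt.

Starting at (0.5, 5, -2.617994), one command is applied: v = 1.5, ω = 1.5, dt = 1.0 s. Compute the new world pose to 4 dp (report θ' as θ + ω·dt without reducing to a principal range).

θ' = -2.6180 + 1.5·1.0 = -1.1180
R = v/ω = 1.5/1.5 = 1.0000
x' = 0.5 + 1.0000·(sin -1.1180 − sin -2.6180) = 0.1008
y' = 5 − 1.0000·(cos -1.1180 − cos -2.6180) = 3.6965

(0.1008, 3.6965, -1.1180)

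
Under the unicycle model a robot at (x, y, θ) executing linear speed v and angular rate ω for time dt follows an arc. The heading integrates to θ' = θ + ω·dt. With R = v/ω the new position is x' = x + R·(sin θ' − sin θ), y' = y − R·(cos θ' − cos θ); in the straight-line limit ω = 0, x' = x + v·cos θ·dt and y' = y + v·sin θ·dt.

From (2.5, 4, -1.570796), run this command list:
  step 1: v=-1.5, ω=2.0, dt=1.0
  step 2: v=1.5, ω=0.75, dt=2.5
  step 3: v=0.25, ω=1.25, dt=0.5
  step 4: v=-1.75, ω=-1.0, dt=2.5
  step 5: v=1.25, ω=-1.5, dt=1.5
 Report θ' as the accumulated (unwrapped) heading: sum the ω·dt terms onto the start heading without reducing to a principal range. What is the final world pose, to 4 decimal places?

(3.4986, 3.6351, -1.8208)

step 1: θ'=0.4292 (R=-0.7500) → pose (1.4379, 4.6820, 0.4292)
step 2: θ'=2.3042 (R=2.0000) → pose (2.0914, 7.8394, 2.3042)
step 3: θ'=2.9292 (R=0.2000) → pose (1.9850, 7.9010, 2.9292)
step 4: θ'=0.4292 (R=1.7500) → pose (2.3443, 4.5991, 0.4292)
step 5: θ'=-1.8208 (R=-0.8333) → pose (3.4986, 3.6351, -1.8208)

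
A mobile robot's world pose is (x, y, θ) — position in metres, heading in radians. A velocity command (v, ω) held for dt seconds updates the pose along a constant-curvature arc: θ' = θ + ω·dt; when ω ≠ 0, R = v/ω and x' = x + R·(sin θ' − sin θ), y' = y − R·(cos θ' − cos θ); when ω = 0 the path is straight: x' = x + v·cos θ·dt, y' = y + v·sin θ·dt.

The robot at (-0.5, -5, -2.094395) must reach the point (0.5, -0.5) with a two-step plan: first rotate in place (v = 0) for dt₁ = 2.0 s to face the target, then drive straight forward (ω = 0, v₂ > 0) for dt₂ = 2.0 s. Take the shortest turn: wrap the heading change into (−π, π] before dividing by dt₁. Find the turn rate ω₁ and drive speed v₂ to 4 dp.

heading to target = atan2(-0.5−-5, 0.5−-0.5) = 1.3521
Δθ = wrap(1.3521 − -2.0944) = -2.8367; ω₁ = Δθ/dt₁ = -1.4183
distance = √((0.5−-0.5)² + (-0.5−-5)²) = 4.6098; v₂ = distance/dt₂ = 2.3049

ω₁ = -1.4183, v₂ = 2.3049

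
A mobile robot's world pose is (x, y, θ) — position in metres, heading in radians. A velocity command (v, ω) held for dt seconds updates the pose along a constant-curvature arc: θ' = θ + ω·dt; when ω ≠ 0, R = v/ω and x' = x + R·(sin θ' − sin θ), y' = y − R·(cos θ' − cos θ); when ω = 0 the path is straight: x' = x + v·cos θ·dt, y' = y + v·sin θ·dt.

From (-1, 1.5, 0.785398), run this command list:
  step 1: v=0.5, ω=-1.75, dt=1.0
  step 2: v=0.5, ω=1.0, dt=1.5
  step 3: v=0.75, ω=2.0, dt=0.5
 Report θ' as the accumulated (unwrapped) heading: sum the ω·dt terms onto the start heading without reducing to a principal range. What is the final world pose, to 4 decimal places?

step 1: θ'=-0.9646 (R=-0.2857) → pose (-0.5632, 1.4608, -0.9646)
step 2: θ'=0.5354 (R=0.5000) → pose (0.1028, 1.3156, 0.5354)
step 3: θ'=1.5354 (R=0.3750) → pose (0.2863, 1.6248, 1.5354)

(0.2863, 1.6248, 1.5354)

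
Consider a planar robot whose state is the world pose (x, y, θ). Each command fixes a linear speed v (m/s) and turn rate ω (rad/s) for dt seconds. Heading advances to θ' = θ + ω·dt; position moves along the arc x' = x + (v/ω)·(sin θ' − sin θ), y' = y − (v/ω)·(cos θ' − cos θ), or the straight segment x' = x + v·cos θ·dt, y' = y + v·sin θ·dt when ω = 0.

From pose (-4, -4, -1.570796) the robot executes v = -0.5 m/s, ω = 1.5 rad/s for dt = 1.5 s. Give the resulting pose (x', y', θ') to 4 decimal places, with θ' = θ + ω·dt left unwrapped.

(-4.5427, -3.7406, 0.6792)

θ' = -1.5708 + 1.5·1.5 = 0.6792
R = v/ω = -0.5/1.5 = -0.3333
x' = -4 + -0.3333·(sin 0.6792 − sin -1.5708) = -4.5427
y' = -4 − -0.3333·(cos 0.6792 − cos -1.5708) = -3.7406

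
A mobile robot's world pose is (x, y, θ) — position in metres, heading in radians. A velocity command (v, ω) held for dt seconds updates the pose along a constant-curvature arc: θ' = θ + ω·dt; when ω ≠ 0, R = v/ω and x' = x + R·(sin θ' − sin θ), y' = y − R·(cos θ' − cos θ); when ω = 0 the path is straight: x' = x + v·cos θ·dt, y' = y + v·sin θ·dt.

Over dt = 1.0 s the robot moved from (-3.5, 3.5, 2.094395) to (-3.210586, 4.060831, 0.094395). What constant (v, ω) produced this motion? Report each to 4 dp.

v = 0.7500, ω = -2.0000

Δθ = 0.094395 − 2.094395 = -2.000000
ω = Δθ/dt = -2.000000/1.0 = -2.0000
R = −Δy/(cos θ' − cos θ) = -0.3750
v = R·ω = -0.3750·-2.0000 = 0.7500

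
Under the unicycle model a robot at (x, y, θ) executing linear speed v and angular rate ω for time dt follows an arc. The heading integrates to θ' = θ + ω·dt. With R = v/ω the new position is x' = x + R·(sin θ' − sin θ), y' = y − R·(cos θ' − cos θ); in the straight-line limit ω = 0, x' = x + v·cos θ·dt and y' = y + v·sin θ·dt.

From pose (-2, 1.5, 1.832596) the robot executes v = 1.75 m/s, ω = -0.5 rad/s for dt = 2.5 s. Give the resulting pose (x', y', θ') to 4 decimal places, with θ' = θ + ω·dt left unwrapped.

(-0.5449, 5.3285, 0.5826)

θ' = 1.8326 + -0.5·2.5 = 0.5826
R = v/ω = 1.75/-0.5 = -3.5000
x' = -2 + -3.5000·(sin 0.5826 − sin 1.8326) = -0.5449
y' = 1.5 − -3.5000·(cos 0.5826 − cos 1.8326) = 5.3285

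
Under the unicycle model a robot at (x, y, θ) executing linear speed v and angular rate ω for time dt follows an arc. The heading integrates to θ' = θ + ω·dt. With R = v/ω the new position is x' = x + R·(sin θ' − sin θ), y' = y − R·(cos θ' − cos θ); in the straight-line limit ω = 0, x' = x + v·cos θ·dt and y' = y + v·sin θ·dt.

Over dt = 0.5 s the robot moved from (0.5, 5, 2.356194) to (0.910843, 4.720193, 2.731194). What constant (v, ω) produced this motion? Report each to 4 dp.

v = -1.0000, ω = 0.7500

Δθ = 2.731194 − 2.356194 = 0.375000
ω = Δθ/dt = 0.375000/0.5 = 0.7500
R = Δx/(sin θ' − sin θ) = -1.3333
v = R·ω = -1.3333·0.7500 = -1.0000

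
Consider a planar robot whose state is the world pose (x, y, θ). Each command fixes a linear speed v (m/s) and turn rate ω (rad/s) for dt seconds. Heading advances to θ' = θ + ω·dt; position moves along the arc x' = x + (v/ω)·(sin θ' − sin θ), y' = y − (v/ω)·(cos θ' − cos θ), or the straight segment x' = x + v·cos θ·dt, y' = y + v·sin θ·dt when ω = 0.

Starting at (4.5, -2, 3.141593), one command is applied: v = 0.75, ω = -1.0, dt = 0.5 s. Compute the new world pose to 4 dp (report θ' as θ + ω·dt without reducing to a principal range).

θ' = 3.1416 + -1.0·0.5 = 2.6416
R = v/ω = 0.75/-1.0 = -0.7500
x' = 4.5 + -0.7500·(sin 2.6416 − sin 3.1416) = 4.1404
y' = -2 − -0.7500·(cos 2.6416 − cos 3.1416) = -1.9082

(4.1404, -1.9082, 2.6416)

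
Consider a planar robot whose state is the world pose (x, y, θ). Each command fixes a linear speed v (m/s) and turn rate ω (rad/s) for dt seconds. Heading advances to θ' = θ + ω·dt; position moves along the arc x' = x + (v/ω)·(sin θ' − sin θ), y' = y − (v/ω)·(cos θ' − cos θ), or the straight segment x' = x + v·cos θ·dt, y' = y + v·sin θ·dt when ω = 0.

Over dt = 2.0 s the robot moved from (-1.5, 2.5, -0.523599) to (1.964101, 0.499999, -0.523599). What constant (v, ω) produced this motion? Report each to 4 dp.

v = 2.0000, ω = 0.0000

Δθ = -0.523599 − -0.523599 = 0.000000
ω = Δθ/dt = 0.000000/2.0 = 0.0000
ω = 0 → v = (Δx·cos θ + Δy·sin θ)/dt = 2.0000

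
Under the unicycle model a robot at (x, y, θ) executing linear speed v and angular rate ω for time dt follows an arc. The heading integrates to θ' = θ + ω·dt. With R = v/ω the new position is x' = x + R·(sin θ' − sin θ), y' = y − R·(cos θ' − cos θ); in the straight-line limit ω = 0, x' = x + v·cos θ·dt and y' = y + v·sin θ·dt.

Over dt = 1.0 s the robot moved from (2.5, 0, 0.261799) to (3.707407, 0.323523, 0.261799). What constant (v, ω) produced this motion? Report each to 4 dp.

v = 1.2500, ω = 0.0000

Δθ = 0.261799 − 0.261799 = 0.000000
ω = Δθ/dt = 0.000000/1.0 = 0.0000
ω = 0 → v = (Δx·cos θ + Δy·sin θ)/dt = 1.2500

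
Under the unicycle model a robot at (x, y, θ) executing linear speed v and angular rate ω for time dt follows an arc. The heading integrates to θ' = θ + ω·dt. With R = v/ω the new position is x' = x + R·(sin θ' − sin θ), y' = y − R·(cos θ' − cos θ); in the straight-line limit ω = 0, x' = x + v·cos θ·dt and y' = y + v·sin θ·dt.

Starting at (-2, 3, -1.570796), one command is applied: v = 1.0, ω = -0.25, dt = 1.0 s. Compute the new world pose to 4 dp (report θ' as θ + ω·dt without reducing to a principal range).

θ' = -1.5708 + -0.25·1.0 = -1.8208
R = v/ω = 1.0/-0.25 = -4.0000
x' = -2 + -4.0000·(sin -1.8208 − sin -1.5708) = -2.1243
y' = 3 − -4.0000·(cos -1.8208 − cos -1.5708) = 2.0104

(-2.1243, 2.0104, -1.8208)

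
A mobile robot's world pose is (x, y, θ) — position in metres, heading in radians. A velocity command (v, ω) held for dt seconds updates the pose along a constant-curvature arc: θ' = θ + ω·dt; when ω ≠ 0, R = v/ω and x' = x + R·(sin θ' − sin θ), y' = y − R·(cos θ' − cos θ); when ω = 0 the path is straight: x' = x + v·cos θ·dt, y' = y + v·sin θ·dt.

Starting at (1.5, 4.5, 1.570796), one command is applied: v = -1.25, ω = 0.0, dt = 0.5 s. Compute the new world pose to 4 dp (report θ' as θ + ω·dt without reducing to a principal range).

(1.5000, 3.8750, 1.5708)

θ' = 1.5708 + 0.0·0.5 = 1.5708
ω = 0 → straight: x' = 1.5 + -1.25·cos(1.5708)·0.5 = 1.5000
y' = 4.5 + -1.25·sin(1.5708)·0.5 = 3.8750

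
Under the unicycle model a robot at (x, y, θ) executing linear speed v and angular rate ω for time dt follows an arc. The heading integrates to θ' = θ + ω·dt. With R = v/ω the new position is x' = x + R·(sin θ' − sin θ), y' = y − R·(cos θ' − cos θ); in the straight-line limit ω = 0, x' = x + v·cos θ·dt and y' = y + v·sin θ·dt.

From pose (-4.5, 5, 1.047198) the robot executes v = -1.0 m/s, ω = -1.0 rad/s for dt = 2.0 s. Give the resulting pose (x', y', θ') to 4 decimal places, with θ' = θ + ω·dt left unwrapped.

(-6.1811, 4.9206, -0.9528)

θ' = 1.0472 + -1.0·2.0 = -0.9528
R = v/ω = -1.0/-1.0 = 1.0000
x' = -4.5 + 1.0000·(sin -0.9528 − sin 1.0472) = -6.1811
y' = 5 − 1.0000·(cos -0.9528 − cos 1.0472) = 4.9206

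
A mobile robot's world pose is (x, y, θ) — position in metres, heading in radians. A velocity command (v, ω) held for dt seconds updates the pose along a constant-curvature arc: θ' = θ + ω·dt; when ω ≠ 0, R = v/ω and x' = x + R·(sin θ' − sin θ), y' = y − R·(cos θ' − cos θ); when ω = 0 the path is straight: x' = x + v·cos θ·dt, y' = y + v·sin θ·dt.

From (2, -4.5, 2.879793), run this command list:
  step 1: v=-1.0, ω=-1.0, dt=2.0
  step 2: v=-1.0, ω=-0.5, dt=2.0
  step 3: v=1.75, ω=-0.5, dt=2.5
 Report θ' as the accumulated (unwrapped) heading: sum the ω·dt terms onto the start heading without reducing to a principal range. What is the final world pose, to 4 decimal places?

step 1: θ'=0.8798 (R=1.0000) → pose (2.5118, -6.1032, 0.8798)
step 2: θ'=-0.1202 (R=2.0000) → pose (0.7307, -6.8142, -0.1202)
step 3: θ'=-1.3702 (R=-3.5000) → pose (3.7408, -9.5916, -1.3702)

(3.7408, -9.5916, -1.3702)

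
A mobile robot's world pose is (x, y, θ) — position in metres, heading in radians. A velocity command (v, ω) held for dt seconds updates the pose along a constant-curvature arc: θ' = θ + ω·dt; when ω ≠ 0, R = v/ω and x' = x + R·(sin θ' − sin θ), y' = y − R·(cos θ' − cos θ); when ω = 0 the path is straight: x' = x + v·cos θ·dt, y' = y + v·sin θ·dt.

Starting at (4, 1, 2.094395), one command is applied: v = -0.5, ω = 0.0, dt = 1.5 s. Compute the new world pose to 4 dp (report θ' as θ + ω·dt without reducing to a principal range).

θ' = 2.0944 + 0.0·1.5 = 2.0944
ω = 0 → straight: x' = 4 + -0.5·cos(2.0944)·1.5 = 4.3750
y' = 1 + -0.5·sin(2.0944)·1.5 = 0.3505

(4.3750, 0.3505, 2.0944)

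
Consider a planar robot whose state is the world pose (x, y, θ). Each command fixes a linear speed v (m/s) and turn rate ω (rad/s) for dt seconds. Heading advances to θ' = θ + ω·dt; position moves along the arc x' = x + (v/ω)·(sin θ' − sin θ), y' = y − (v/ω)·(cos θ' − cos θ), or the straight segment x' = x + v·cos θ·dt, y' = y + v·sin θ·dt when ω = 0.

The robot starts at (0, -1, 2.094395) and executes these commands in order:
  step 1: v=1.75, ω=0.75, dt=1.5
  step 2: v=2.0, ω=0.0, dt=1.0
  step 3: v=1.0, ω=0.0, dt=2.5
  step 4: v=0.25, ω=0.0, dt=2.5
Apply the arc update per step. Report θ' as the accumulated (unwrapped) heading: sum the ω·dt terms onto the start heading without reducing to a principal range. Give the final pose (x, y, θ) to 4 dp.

step 1: θ'=3.2194 (R=2.3333) → pose (-2.2021, 0.1596, 3.2194)
step 2: θ'=3.2194 (straight) → pose (-4.1960, 0.0042, 3.2194)
step 3: θ'=3.2194 (straight) → pose (-6.6885, -0.1901, 3.2194)
step 4: θ'=3.2194 (straight) → pose (-7.3116, -0.2387, 3.2194)

(-7.3116, -0.2387, 3.2194)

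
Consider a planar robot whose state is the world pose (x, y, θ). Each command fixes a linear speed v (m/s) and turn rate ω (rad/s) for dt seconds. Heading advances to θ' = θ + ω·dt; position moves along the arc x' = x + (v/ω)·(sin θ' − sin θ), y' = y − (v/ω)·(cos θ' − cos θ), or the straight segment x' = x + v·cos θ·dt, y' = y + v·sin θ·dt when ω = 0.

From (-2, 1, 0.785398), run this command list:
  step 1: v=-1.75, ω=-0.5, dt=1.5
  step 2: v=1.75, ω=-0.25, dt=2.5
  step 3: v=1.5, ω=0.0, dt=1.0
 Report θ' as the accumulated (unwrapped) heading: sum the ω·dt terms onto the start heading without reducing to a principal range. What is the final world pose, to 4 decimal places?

(1.0357, -2.0345, -0.5896)

step 1: θ'=0.0354 (R=3.5000) → pose (-4.3510, -0.0229, 0.0354)
step 2: θ'=-0.5896 (R=-7.0000) → pose (-0.2111, -1.2004, -0.5896)
step 3: θ'=-0.5896 (straight) → pose (1.0357, -2.0345, -0.5896)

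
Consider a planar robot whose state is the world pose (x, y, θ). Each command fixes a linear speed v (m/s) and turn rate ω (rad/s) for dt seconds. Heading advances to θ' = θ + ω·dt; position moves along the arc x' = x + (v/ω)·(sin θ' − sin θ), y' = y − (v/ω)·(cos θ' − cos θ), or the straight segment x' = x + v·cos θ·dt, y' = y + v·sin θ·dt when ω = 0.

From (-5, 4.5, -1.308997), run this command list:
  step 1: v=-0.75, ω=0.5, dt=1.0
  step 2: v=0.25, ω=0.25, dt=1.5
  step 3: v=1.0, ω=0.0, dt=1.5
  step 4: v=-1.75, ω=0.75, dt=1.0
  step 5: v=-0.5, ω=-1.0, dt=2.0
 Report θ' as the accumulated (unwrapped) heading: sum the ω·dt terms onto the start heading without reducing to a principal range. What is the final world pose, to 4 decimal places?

(-6.0579, 4.9318, -1.6840)

step 1: θ'=-0.8090 (R=-1.5000) → pose (-5.3635, 5.1471, -0.8090)
step 2: θ'=-0.4340 (R=1.0000) → pose (-5.0604, 4.9300, -0.4340)
step 3: θ'=-0.4340 (straight) → pose (-3.6995, 4.2993, -0.4340)
step 4: θ'=0.3160 (R=-2.3333) → pose (-5.4058, 4.4001, 0.3160)
step 5: θ'=-1.6840 (R=0.5000) → pose (-6.0579, 4.9318, -1.6840)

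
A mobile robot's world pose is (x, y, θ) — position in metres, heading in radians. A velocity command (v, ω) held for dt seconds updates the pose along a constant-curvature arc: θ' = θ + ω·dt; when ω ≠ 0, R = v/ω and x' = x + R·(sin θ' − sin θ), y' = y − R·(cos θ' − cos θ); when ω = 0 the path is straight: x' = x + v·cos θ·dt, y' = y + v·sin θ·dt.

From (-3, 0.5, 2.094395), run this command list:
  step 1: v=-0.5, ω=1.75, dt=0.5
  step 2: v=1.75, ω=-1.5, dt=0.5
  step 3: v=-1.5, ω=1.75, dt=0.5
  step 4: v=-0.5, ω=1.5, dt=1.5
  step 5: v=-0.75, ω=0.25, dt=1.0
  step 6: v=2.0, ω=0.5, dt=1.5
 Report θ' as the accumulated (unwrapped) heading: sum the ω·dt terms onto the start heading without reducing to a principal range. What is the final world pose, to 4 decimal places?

(-0.3307, 0.6368, 6.3444)

step 1: θ'=2.9694 (R=-0.2857) → pose (-2.8015, 0.3614, 2.9694)
step 2: θ'=2.2194 (R=-1.1667) → pose (-3.5314, 0.8060, 2.2194)
step 3: θ'=3.0944 (R=-0.8571) → pose (-2.8887, 0.4676, 3.0944)
step 4: θ'=5.3444 (R=-0.3333) → pose (-2.6040, 0.9975, 5.3444)
step 5: θ'=5.5944 (R=-3.0000) → pose (-3.1178, 1.5413, 5.5944)
step 6: θ'=6.3444 (R=4.0000) → pose (-0.3307, 0.6368, 6.3444)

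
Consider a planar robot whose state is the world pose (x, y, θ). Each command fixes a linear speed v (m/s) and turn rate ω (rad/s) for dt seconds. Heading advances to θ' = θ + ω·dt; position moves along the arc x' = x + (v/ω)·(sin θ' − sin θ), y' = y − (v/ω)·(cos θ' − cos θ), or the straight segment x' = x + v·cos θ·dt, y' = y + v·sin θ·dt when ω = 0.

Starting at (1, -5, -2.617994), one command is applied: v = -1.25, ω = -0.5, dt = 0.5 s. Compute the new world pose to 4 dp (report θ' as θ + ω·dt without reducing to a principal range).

θ' = -2.6180 + -0.5·0.5 = -2.8680
R = v/ω = -1.25/-0.5 = 2.5000
x' = 1 + 2.5000·(sin -2.8680 − sin -2.6180) = 1.5745
y' = -5 − 2.5000·(cos -2.8680 − cos -2.6180) = -4.7581

(1.5745, -4.7581, -2.8680)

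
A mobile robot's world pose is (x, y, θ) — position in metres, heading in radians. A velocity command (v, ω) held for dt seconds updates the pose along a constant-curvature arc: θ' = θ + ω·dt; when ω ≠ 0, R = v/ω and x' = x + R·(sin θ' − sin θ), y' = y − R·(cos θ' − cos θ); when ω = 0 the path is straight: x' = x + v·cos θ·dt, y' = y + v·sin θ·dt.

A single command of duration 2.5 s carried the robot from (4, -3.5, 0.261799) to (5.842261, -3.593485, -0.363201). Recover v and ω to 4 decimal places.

v = 0.7500, ω = -0.2500

Δθ = -0.363201 − 0.261799 = -0.625000
ω = Δθ/dt = -0.625000/2.5 = -0.2500
R = Δx/(sin θ' − sin θ) = -3.0000
v = R·ω = -3.0000·-0.2500 = 0.7500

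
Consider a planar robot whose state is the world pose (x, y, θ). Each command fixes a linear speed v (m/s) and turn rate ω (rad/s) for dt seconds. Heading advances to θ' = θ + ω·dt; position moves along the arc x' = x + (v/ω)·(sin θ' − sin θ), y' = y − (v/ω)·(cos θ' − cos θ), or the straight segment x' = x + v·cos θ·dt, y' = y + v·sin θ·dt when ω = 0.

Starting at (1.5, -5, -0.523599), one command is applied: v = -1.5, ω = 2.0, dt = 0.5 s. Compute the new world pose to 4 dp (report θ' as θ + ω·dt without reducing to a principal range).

θ' = -0.5236 + 2.0·0.5 = 0.4764
R = v/ω = -1.5/2.0 = -0.7500
x' = 1.5 + -0.7500·(sin 0.4764 − sin -0.5236) = 0.7811
y' = -5 − -0.7500·(cos 0.4764 − cos -0.5236) = -4.9830

(0.7811, -4.9830, 0.4764)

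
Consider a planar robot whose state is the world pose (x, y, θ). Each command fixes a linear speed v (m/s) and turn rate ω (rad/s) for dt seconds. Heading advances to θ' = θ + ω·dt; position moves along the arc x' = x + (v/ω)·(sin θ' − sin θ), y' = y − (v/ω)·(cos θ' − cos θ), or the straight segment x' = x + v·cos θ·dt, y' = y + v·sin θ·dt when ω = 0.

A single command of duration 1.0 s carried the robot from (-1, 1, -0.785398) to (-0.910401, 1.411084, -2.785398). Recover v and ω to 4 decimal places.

v = -0.5000, ω = -2.0000

Δθ = -2.785398 − -0.785398 = -2.000000
ω = Δθ/dt = -2.000000/1.0 = -2.0000
R = −Δy/(cos θ' − cos θ) = 0.2500
v = R·ω = 0.2500·-2.0000 = -0.5000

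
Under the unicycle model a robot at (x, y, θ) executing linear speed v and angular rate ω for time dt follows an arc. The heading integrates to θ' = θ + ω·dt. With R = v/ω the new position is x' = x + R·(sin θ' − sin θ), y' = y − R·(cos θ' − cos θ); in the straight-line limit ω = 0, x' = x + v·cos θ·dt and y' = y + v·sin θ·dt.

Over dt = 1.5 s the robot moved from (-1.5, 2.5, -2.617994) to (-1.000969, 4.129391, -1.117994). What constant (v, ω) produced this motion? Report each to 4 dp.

v = -1.2500, ω = 1.0000

Δθ = -1.117994 − -2.617994 = 1.500000
ω = Δθ/dt = 1.500000/1.5 = 1.0000
R = −Δy/(cos θ' − cos θ) = -1.2500
v = R·ω = -1.2500·1.0000 = -1.2500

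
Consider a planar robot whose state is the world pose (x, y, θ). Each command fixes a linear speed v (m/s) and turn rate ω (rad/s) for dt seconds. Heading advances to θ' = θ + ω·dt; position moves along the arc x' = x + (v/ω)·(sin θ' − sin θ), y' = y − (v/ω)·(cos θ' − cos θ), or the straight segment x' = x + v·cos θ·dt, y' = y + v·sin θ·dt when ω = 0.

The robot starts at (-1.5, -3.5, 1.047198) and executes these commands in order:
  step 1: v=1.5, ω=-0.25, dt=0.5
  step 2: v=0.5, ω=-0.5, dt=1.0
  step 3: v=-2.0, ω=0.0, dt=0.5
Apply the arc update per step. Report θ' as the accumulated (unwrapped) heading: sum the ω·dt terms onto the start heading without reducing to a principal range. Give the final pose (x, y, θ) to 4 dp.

step 1: θ'=0.9222 (R=-6.0000) → pose (-1.0854, -2.8756, 0.9222)
step 2: θ'=0.4222 (R=-1.0000) → pose (-0.6983, -2.5675, 0.4222)
step 3: θ'=0.4222 (straight) → pose (-1.6105, -2.9772, 0.4222)

(-1.6105, -2.9772, 0.4222)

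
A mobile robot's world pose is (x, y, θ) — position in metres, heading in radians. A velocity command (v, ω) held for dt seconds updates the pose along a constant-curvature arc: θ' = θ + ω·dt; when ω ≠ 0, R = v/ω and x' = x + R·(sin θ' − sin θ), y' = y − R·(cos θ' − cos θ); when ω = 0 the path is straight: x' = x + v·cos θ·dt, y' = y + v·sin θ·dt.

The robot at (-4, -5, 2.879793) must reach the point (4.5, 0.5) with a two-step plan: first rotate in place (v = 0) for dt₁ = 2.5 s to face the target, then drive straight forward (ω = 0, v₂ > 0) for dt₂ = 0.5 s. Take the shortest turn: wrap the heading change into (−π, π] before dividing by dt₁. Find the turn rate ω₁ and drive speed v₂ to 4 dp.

heading to target = atan2(0.5−-5, 4.5−-4) = 0.5743
Δθ = wrap(0.5743 − 2.8798) = -2.3055; ω₁ = Δθ/dt₁ = -0.9222
distance = √((4.5−-4)² + (0.5−-5)²) = 10.1242; v₂ = distance/dt₂ = 20.2485

ω₁ = -0.9222, v₂ = 20.2485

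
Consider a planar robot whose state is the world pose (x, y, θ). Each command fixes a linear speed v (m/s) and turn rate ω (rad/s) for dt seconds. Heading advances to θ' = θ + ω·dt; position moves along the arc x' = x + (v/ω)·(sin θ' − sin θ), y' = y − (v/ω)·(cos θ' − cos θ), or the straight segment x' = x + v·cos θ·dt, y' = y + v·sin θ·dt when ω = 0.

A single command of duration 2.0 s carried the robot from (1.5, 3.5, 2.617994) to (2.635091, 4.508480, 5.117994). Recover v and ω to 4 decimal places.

Δθ = 5.117994 − 2.617994 = 2.500000
ω = Δθ/dt = 2.500000/2.0 = 1.2500
R = Δx/(sin θ' − sin θ) = -0.8000
v = R·ω = -0.8000·1.2500 = -1.0000

v = -1.0000, ω = 1.2500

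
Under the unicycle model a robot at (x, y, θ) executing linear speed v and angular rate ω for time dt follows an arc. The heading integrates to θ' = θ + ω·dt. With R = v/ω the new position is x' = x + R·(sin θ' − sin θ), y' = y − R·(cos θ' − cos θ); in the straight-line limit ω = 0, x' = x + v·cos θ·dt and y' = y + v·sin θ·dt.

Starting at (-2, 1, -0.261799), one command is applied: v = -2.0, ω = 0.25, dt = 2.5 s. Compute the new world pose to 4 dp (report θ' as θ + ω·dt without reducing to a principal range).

θ' = -0.2618 + 0.25·2.5 = 0.3632
R = v/ω = -2.0/0.25 = -8.0000
x' = -2 + -8.0000·(sin 0.3632 − sin -0.2618) = -6.9127
y' = 1 − -8.0000·(cos 0.3632 − cos -0.2618) = 0.7507

(-6.9127, 0.7507, 0.3632)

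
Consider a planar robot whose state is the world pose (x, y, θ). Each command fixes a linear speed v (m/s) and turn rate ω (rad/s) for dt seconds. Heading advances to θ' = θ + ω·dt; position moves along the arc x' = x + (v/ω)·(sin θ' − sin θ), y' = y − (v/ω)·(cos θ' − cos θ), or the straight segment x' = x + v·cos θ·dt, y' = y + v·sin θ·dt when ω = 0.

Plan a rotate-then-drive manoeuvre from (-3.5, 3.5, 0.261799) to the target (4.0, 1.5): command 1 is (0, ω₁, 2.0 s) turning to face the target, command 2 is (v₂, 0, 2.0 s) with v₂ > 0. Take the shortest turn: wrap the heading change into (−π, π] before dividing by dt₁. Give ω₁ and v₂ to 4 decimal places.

ω₁ = -0.2612, v₂ = 3.8810

heading to target = atan2(1.5−3.5, 4−-3.5) = -0.2606
Δθ = wrap(-0.2606 − 0.2618) = -0.5224; ω₁ = Δθ/dt₁ = -0.2612
distance = √((4−-3.5)² + (1.5−3.5)²) = 7.7621; v₂ = distance/dt₂ = 3.8810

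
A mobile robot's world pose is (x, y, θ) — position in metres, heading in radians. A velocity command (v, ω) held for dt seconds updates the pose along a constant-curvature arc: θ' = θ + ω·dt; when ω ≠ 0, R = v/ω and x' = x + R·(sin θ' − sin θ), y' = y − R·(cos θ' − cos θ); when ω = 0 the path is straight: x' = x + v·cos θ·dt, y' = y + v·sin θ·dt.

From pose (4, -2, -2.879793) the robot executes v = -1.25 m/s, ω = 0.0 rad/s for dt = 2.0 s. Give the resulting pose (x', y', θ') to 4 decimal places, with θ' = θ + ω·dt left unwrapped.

θ' = -2.8798 + 0.0·2.0 = -2.8798
ω = 0 → straight: x' = 4 + -1.25·cos(-2.8798)·2.0 = 6.4148
y' = -2 + -1.25·sin(-2.8798)·2.0 = -1.3530

(6.4148, -1.3530, -2.8798)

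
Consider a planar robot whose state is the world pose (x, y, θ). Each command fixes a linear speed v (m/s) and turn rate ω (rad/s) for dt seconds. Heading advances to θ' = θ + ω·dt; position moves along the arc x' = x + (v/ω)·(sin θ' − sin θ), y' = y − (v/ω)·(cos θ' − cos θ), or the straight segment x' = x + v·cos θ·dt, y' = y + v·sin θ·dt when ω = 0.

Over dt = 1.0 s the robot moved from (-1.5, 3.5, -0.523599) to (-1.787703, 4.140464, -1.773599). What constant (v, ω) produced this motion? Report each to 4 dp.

Δθ = -1.773599 − -0.523599 = -1.250000
ω = Δθ/dt = -1.250000/1.0 = -1.2500
R = −Δy/(cos θ' − cos θ) = 0.6000
v = R·ω = 0.6000·-1.2500 = -0.7500

v = -0.7500, ω = -1.2500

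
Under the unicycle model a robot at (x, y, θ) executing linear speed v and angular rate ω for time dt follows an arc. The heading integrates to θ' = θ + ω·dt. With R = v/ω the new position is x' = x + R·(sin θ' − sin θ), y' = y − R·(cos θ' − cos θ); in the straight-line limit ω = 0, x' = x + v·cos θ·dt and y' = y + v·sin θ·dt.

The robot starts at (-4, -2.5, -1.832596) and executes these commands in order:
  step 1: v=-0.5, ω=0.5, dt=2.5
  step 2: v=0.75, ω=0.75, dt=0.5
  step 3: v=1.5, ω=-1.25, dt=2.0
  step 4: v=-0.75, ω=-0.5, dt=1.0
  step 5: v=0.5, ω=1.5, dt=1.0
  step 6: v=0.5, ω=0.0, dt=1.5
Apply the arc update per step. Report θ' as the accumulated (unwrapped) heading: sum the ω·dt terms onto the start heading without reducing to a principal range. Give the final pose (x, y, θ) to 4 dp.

(-3.5392, -4.7070, -1.7076)

step 1: θ'=-0.5826 (R=-1.0000) → pose (-4.4157, -1.4061, -0.5826)
step 2: θ'=-0.2076 (R=1.0000) → pose (-4.0716, -1.5496, -0.2076)
step 3: θ'=-2.7076 (R=-1.2000) → pose (-3.8144, -3.8126, -2.7076)
step 4: θ'=-3.2076 (R=1.5000) → pose (-3.0847, -3.6768, -3.2076)
step 5: θ'=-1.7076 (R=0.3333) → pose (-3.4369, -3.9640, -1.7076)
step 6: θ'=-1.7076 (straight) → pose (-3.5392, -4.7070, -1.7076)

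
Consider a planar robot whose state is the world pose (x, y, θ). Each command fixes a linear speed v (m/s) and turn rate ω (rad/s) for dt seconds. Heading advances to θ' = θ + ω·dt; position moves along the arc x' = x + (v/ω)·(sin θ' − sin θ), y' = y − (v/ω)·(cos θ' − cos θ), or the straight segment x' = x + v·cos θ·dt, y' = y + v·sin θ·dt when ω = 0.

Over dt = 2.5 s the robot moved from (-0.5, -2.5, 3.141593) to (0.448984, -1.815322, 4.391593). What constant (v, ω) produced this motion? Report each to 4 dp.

v = -0.5000, ω = 0.5000

Δθ = 4.391593 − 3.141593 = 1.250000
ω = Δθ/dt = 1.250000/2.5 = 0.5000
R = Δx/(sin θ' − sin θ) = -1.0000
v = R·ω = -1.0000·0.5000 = -0.5000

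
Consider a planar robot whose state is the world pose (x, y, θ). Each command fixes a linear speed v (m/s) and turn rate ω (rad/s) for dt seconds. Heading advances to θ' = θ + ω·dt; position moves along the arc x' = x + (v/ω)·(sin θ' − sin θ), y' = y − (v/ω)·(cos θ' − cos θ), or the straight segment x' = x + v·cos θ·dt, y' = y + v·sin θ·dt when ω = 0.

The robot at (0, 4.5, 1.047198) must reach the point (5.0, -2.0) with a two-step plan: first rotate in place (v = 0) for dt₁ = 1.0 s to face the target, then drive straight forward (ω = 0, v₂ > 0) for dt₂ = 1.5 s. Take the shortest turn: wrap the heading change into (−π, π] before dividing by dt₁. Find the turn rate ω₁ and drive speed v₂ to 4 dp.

heading to target = atan2(-2−4.5, 5−0) = -0.9151
Δθ = wrap(-0.9151 − 1.0472) = -1.9623; ω₁ = Δθ/dt₁ = -1.9623
distance = √((5−0)² + (-2−4.5)²) = 8.2006; v₂ = distance/dt₂ = 5.4671

ω₁ = -1.9623, v₂ = 5.4671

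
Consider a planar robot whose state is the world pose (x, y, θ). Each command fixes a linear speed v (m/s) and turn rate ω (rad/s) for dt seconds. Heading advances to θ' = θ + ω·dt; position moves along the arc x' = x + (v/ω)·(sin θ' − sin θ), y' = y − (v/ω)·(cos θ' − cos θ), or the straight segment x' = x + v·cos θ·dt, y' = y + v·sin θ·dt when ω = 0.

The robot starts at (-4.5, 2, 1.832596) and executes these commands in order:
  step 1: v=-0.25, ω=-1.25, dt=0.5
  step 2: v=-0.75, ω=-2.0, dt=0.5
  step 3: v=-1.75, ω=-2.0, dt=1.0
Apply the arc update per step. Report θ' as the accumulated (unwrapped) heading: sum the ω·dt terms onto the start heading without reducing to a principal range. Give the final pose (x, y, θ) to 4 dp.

(-5.8134, 2.6920, -1.7924)

step 1: θ'=1.2076 (R=0.2000) → pose (-4.5062, 1.8772, 1.2076)
step 2: θ'=0.2076 (R=0.3750) → pose (-4.7795, 1.6435, 0.2076)
step 3: θ'=-1.7924 (R=0.8750) → pose (-5.8134, 2.6920, -1.7924)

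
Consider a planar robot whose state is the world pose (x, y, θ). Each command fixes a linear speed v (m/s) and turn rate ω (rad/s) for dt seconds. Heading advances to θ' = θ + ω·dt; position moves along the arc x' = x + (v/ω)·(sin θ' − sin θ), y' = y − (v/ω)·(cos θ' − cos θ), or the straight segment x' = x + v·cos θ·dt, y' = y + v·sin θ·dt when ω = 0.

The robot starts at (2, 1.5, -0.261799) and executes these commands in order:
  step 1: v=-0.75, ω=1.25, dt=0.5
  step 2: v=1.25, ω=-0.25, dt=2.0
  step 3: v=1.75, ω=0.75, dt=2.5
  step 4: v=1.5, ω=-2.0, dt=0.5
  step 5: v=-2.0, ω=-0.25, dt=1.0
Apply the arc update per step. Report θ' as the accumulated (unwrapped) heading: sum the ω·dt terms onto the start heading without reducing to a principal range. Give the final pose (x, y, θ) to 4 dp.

step 1: θ'=0.3632 (R=-0.6000) → pose (1.6315, 1.4813, 0.3632)
step 2: θ'=-0.1368 (R=-5.0000) → pose (4.0898, 1.7608, -0.1368)
step 3: θ'=1.7382 (R=2.3333) → pose (6.7087, 4.4611, 1.7382)
step 4: θ'=0.7382 (R=-0.7500) → pose (6.9435, 5.1408, 0.7382)
step 5: θ'=0.4882 (R=8.0000) → pose (5.3121, 3.9928, 0.4882)

(5.3121, 3.9928, 0.4882)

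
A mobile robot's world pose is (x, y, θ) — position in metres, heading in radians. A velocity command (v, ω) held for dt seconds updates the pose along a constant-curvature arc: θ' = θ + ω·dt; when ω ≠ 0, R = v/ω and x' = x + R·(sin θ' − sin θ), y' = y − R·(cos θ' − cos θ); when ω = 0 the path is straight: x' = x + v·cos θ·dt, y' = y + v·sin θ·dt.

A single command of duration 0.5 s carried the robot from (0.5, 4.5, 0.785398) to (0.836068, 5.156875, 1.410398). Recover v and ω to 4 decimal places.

v = 1.5000, ω = 1.2500

Δθ = 1.410398 − 0.785398 = 0.625000
ω = Δθ/dt = 0.625000/0.5 = 1.2500
R = −Δy/(cos θ' − cos θ) = 1.2000
v = R·ω = 1.2000·1.2500 = 1.5000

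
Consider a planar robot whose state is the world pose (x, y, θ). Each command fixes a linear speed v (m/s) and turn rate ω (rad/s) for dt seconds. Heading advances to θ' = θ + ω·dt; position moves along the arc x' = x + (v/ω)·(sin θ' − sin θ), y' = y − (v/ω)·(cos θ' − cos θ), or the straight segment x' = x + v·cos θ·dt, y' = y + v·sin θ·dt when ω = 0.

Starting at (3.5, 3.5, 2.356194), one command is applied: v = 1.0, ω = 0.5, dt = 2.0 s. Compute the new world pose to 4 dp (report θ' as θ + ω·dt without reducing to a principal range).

(1.6599, 4.0399, 3.3562)

θ' = 2.3562 + 0.5·2.0 = 3.3562
R = v/ω = 1.0/0.5 = 2.0000
x' = 3.5 + 2.0000·(sin 3.3562 − sin 2.3562) = 1.6599
y' = 3.5 − 2.0000·(cos 3.3562 − cos 2.3562) = 4.0399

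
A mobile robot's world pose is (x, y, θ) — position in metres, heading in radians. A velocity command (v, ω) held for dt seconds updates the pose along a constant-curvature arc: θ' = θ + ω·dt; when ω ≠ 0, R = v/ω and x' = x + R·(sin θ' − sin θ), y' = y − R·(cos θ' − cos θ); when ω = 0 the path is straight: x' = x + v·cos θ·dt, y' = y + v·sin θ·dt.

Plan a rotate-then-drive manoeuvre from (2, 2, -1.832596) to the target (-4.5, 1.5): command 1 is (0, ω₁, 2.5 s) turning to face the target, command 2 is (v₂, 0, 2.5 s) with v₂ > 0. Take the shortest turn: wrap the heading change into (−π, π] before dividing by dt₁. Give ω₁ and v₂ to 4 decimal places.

heading to target = atan2(1.5−2, -4.5−2) = -3.0648
Δθ = wrap(-3.0648 − -1.8326) = -1.2322; ω₁ = Δθ/dt₁ = -0.4929
distance = √((-4.5−2)² + (1.5−2)²) = 6.5192; v₂ = distance/dt₂ = 2.6077

ω₁ = -0.4929, v₂ = 2.6077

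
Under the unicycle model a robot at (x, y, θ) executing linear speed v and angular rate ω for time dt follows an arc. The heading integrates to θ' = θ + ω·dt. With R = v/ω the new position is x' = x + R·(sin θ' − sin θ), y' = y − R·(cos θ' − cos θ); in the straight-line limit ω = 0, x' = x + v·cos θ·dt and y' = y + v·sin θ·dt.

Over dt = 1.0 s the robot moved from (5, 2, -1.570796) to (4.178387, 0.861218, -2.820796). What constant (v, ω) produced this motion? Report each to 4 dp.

Δθ = -2.820796 − -1.570796 = -1.250000
ω = Δθ/dt = -1.250000/1.0 = -1.2500
R = −Δy/(cos θ' − cos θ) = -1.2000
v = R·ω = -1.2000·-1.2500 = 1.5000

v = 1.5000, ω = -1.2500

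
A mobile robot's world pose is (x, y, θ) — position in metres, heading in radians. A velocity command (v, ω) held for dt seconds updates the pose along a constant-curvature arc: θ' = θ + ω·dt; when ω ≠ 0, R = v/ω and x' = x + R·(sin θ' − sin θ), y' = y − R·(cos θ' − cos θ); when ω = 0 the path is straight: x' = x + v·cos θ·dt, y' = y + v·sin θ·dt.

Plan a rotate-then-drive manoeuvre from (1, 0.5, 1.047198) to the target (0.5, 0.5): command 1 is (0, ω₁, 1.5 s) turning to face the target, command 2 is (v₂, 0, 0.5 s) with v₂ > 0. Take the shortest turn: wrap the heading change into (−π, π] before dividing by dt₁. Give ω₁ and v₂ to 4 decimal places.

heading to target = atan2(0.5−0.5, 0.5−1) = 3.1416
Δθ = wrap(3.1416 − 1.0472) = 2.0944; ω₁ = Δθ/dt₁ = 1.3963
distance = √((0.5−1)² + (0.5−0.5)²) = 0.5000; v₂ = distance/dt₂ = 1.0000

ω₁ = 1.3963, v₂ = 1.0000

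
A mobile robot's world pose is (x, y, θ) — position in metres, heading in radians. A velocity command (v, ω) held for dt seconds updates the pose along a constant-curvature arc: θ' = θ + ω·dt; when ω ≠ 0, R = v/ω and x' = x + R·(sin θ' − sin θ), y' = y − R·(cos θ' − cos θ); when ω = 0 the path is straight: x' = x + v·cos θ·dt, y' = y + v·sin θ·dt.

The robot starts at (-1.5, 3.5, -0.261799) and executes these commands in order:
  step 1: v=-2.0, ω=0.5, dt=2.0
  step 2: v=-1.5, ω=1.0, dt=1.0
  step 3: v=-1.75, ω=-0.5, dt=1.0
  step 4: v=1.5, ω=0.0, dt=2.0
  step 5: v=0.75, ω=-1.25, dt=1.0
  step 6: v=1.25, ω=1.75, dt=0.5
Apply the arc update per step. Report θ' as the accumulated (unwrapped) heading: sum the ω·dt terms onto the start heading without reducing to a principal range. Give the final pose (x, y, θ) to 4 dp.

step 1: θ'=0.7382 (R=-4.0000) → pose (-5.2271, 2.5950, 0.7382)
step 2: θ'=1.7382 (R=-1.5000) → pose (-5.6967, 1.2356, 1.7382)
step 3: θ'=1.2382 (R=3.5000) → pose (-5.8396, -0.4904, 1.2382)
step 4: θ'=1.2382 (straight) → pose (-4.8601, 2.3452, 1.2382)
step 5: θ'=-0.0118 (R=-0.6000) → pose (-4.2859, 2.7493, -0.0118)
step 6: θ'=0.8632 (R=0.7143) → pose (-3.7347, 2.9992, 0.8632)

(-3.7347, 2.9992, 0.8632)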